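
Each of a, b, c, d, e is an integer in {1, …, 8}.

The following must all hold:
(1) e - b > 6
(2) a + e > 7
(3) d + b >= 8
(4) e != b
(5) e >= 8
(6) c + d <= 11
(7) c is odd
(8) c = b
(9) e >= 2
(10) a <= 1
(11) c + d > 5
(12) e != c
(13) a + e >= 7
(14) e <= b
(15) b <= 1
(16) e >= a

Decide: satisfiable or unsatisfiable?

From constraints 5 and 14: b ≥ e and e ≥ 8, so b ≥ 8. From constraint 15: b ≤ 1. But 1 < 8, so no value of b works.

Unsatisfiable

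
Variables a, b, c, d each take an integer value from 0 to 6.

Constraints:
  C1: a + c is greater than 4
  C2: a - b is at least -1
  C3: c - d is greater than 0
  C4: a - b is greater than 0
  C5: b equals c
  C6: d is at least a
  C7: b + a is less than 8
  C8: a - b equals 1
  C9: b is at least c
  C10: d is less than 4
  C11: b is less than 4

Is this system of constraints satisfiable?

Unsatisfiable

Constraints 3, 4, 6, and 9 give b < a, a ≤ d, d < c, c ≤ b. Chaining: b < a ≤ d < c ≤ b, which forces b < b — impossible.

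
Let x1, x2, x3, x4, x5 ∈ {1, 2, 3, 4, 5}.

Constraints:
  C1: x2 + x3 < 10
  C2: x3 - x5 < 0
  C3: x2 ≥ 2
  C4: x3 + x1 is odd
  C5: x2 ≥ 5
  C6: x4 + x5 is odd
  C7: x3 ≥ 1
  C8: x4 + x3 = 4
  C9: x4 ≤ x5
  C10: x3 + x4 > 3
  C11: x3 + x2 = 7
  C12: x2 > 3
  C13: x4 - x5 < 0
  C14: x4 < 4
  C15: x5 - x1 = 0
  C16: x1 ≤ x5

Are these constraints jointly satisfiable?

Take x1 = 3, x2 = 5, x3 = 2, x4 = 2, x5 = 3. Then constraint 1: x2 + x3 = 7; constraint 2: x3 - x5 = -1, and every other listed constraint is also met.

Satisfiable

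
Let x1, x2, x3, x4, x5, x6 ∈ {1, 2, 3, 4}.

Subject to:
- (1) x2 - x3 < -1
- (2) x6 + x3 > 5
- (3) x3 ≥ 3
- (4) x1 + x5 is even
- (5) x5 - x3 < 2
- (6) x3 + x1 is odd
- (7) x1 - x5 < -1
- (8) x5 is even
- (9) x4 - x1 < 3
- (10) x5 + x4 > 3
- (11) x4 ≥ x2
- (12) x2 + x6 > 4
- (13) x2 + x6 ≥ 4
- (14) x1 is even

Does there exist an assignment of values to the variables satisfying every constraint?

Take x1 = 2, x2 = 1, x3 = 3, x4 = 2, x5 = 4, x6 = 4. Then constraint 1: x2 - x3 = -2; constraint 2: x6 + x3 = 7, and every other listed constraint is also met.

Satisfiable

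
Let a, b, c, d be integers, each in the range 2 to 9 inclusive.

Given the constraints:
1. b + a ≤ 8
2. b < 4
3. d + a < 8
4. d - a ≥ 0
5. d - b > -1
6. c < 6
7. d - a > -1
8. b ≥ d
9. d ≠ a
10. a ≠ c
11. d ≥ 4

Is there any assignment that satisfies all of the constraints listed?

From constraints 8 and 11: b ≥ d and d ≥ 4, so b ≥ 4. From constraint 2: b ≤ 3. But 3 < 4, so no value of b works.

Unsatisfiable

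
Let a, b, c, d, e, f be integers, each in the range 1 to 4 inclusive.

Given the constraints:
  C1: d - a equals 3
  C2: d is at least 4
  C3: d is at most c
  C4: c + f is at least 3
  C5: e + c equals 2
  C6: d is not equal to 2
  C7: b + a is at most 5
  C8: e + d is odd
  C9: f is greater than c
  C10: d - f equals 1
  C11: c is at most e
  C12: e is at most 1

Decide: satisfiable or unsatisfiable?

Unsatisfiable

From constraints 2 and 3: c ≥ d and d ≥ 4, so c ≥ 4. From constraints 11 and 12: c ≤ e and e ≤ 1, so c ≤ 1. But 1 < 4, so no value of c works.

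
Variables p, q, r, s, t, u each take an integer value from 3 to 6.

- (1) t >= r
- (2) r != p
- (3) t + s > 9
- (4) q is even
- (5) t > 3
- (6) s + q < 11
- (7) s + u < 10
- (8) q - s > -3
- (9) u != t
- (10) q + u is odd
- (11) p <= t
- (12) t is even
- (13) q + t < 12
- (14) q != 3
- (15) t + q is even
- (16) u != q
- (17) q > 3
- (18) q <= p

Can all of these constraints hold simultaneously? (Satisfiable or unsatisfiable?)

Satisfiable

The assignment p = 6, q = 4, r = 3, s = 6, t = 6, u = 3 works:
  constraint 3 holds since t + s = 12.
  constraint 6 holds since s + q = 10.
The rest check out directly.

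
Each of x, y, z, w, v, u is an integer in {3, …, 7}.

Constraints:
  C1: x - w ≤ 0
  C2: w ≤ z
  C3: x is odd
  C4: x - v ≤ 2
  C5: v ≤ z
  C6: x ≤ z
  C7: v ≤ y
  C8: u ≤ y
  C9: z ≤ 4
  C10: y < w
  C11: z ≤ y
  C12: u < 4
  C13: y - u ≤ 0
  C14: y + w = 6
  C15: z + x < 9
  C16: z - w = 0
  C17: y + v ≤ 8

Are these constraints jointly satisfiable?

Unsatisfiable

Constraints 2, 10, and 11 give w ≤ z, z ≤ y, y < w. Chaining: w ≤ z ≤ y < w, which forces w < w — impossible.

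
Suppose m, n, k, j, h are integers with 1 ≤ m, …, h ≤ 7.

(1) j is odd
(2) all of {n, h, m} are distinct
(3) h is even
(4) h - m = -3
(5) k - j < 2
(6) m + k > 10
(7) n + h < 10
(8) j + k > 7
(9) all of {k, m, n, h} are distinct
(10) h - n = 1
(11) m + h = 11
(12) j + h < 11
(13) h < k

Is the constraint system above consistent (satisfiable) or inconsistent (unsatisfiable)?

Satisfiable

Take m = 7, n = 3, k = 5, j = 5, h = 4. Then constraint 4: h - m = -3; constraint 5: k - j = 0, and every other listed constraint is also met.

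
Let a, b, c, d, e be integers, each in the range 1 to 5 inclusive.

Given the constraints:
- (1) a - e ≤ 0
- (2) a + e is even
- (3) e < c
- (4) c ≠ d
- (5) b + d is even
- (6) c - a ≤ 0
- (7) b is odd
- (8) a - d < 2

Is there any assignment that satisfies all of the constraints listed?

Constraints 1, 3, and 6 give a ≤ e, e < c, c ≤ a. Chaining: a ≤ e < c ≤ a, which forces a < a — impossible.

Unsatisfiable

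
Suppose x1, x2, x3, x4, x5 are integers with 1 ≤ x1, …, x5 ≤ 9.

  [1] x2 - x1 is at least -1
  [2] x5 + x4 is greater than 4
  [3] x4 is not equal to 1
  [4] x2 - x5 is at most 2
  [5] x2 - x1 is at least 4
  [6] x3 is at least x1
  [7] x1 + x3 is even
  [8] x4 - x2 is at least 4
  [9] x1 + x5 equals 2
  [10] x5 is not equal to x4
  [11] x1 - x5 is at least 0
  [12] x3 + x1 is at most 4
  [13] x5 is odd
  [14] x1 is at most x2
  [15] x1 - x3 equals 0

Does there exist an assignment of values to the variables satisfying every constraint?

Unsatisfiable

Constraints 4, 5, and 11 give x2 − x1 ≥ 4, x1 − x5 ≥ 0, x5 − x2 ≥ -2.
Adding all 3 inequalities: the left sides telescope to 0, and the right sides sum to 4 + 0 + (-2) = 2. So 0 ≥ 2, which is false.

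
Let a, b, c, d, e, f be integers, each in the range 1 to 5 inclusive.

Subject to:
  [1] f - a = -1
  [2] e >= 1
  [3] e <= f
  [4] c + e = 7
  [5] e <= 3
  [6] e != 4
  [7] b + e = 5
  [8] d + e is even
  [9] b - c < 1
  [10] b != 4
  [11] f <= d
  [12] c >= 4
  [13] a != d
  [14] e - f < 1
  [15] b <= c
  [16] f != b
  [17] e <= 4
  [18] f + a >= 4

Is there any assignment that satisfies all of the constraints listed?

Setting (a, b, c, d, e, f) = (3, 3, 5, 2, 2, 2) satisfies everything: constraint 1: f - a = -1; constraint 4: c + e = 7; constraint 7: b + e = 5, and the others follow.

Satisfiable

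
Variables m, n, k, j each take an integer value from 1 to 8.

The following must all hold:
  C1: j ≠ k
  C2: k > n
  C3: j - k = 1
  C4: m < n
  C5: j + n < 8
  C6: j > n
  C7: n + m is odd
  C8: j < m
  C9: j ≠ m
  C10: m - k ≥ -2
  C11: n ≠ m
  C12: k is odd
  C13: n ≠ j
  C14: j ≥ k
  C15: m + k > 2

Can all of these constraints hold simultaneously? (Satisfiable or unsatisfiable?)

Constraints 2, 4, 8, and 14 give n < k, k ≤ j, j < m, m < n. Chaining: n < k ≤ j < m < n, which forces n < n — impossible.

Unsatisfiable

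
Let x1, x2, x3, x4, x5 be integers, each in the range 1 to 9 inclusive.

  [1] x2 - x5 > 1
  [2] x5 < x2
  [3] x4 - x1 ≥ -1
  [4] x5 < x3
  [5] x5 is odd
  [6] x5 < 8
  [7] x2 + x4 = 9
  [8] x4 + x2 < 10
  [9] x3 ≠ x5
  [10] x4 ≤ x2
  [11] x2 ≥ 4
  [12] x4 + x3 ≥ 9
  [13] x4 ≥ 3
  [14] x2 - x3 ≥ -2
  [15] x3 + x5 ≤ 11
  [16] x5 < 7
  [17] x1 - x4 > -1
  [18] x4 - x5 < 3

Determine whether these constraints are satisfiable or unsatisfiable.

Setting (x1, x2, x3, x4, x5) = (5, 5, 7, 4, 3) satisfies everything: constraint 1: x2 - x5 = 2; constraint 3: x4 - x1 = -1, and the others follow.

Satisfiable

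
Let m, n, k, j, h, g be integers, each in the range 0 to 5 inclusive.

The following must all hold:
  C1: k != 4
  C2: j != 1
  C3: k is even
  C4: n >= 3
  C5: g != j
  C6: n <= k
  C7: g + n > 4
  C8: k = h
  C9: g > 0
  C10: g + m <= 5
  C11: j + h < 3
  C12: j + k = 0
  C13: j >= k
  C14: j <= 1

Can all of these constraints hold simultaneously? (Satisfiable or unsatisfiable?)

From constraints 4 and 6: k ≥ n and n ≥ 3, so k ≥ 3. From constraints 13 and 14: k ≤ j and j ≤ 1, so k ≤ 1. But 1 < 3, so no value of k works.

Unsatisfiable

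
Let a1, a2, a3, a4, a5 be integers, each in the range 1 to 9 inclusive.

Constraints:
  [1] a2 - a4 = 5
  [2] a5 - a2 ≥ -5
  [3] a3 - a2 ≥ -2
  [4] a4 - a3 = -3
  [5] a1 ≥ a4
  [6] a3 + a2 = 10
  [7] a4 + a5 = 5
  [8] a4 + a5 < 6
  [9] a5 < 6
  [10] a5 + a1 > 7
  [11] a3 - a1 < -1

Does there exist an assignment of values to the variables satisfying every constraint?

Satisfiable

Setting (a1, a2, a3, a4, a5) = (6, 6, 4, 1, 4) satisfies everything: constraint 1: a2 - a4 = 5; constraint 2: a5 - a2 = -2; constraint 3: a3 - a2 = -2, and the others follow.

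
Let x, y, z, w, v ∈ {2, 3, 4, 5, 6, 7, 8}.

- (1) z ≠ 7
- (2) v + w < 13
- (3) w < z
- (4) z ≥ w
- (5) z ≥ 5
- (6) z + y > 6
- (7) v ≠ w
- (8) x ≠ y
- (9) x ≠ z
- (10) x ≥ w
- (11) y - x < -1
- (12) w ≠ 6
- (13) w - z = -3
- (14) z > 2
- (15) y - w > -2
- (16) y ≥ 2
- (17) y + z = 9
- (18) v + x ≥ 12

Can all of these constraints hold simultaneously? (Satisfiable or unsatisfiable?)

Setting (x, y, z, w, v) = (5, 3, 6, 3, 8) satisfies everything: constraint 2: v + w = 11; constraint 6: z + y = 9; constraint 11: y - x = -2, and the others follow.

Satisfiable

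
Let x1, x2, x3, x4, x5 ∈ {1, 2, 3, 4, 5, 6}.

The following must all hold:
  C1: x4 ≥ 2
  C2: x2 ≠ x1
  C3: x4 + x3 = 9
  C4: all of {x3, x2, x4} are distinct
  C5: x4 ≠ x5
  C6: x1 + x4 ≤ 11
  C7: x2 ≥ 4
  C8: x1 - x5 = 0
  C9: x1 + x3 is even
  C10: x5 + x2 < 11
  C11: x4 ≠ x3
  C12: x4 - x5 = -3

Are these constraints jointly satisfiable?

Satisfiable

One satisfying assignment is x1 = 6, x2 = 4, x3 = 6, x4 = 3, x5 = 6.
For the less obvious constraints — constraint 3: x4 + x3 = 9; constraint 6: x1 + x4 = 9 — and the others hold by inspection.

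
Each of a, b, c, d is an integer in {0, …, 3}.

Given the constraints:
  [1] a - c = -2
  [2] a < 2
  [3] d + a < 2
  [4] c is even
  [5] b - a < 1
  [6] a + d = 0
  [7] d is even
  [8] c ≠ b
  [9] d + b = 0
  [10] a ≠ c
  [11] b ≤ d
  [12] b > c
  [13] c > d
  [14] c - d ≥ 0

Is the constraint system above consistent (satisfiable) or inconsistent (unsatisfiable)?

Unsatisfiable

Constraints 11, 12, and 13 give b ≤ d, d < c, c < b. Chaining: b ≤ d < c < b, which forces b < b — impossible.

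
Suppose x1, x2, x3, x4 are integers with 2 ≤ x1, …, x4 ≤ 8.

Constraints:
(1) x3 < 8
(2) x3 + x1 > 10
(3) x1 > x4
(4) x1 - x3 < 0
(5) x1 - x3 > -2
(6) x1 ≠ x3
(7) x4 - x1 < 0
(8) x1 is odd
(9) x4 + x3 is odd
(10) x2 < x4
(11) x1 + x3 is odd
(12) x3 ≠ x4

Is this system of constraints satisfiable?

Satisfiable

The assignment x1 = 5, x2 = 2, x3 = 6, x4 = 3 works:
  constraint 2 holds since x3 + x1 = 11.
  constraint 4 holds since x1 - x3 = -1.
The rest check out directly.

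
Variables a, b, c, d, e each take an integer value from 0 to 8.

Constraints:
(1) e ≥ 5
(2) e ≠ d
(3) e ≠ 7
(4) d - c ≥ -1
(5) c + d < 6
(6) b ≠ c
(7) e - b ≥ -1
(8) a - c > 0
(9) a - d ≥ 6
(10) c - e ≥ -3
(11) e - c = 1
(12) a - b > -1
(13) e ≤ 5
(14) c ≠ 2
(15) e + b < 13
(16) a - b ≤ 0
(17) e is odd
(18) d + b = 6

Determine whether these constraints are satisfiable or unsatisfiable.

Unsatisfiable

Constraints 4, 7, 9, 10, and 16 give a − d ≥ 6, d − c ≥ -1, c − e ≥ -3, e − b ≥ -1, b − a ≥ 0.
Adding all 5 inequalities: the left sides telescope to 0, and the right sides sum to 6 + (-1) + (-3) + (-1) + 0 = 1. So 0 ≥ 1, which is false.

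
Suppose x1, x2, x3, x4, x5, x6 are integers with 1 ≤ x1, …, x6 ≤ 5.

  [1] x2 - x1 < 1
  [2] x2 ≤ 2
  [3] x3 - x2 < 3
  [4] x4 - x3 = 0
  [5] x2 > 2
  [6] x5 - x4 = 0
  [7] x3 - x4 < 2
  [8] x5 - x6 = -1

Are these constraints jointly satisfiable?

Unsatisfiable

From constraint 5: x2 ≥ 3. From constraint 2: x2 ≤ 2. But 2 < 3, so no value of x2 works.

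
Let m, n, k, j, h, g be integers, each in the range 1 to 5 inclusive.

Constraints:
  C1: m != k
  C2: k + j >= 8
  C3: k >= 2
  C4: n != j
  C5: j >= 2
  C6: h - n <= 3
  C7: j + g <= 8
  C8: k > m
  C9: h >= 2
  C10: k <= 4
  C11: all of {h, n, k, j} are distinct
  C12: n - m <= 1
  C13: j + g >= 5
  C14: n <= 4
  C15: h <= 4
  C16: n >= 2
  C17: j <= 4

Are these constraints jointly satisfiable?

Unsatisfiable

Constraints 3, 5, 9, 10, 14, 15, 16, and 17 confine each of h, n, k, j to the 3 values {2, …, 4}.
Constraint 11 requires all 4 of them to be distinct, but only 3 values are available — impossible by the pigeonhole principle.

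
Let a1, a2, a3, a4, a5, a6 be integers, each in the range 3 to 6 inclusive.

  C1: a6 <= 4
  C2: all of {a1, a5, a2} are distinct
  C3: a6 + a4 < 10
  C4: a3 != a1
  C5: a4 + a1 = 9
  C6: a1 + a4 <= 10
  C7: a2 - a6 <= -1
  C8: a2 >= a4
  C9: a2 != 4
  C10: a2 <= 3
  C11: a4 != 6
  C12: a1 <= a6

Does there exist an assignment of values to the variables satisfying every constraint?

Unsatisfiable

From constraints 8 and 10: a4 ≤ a2 ≤ 3. From constraints 1 and 12: a1 ≤ a6 ≤ 4. Hence a4 + a1 ≤ 7. But constraint 5 requires a4 + a1 = 9, and 9 > 7. Contradiction.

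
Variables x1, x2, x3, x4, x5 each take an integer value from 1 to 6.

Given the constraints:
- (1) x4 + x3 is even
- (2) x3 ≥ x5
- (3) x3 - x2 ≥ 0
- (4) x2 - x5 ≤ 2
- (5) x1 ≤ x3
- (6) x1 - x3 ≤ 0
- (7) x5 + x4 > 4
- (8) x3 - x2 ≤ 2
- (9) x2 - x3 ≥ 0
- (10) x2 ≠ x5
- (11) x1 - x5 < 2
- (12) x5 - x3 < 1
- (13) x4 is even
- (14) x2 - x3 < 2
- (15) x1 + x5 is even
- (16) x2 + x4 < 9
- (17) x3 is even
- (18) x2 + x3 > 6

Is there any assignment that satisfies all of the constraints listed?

Setting (x1, x2, x3, x4, x5) = (3, 4, 4, 4, 3) satisfies everything: constraint 3: x3 - x2 = 0; constraint 4: x2 - x5 = 1; constraint 6: x1 - x3 = -1, and the others follow.

Satisfiable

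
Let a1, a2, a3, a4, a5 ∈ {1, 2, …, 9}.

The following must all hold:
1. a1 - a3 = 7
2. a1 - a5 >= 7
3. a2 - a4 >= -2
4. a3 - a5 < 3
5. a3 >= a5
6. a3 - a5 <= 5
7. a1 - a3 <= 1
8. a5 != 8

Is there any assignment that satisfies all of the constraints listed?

Constraints 2, 6, and 7 give a3 − a1 ≥ -1, a1 − a5 ≥ 7, a5 − a3 ≥ -5.
Adding all 3 inequalities: the left sides telescope to 0, and the right sides sum to (-1) + 7 + (-5) = 1. So 0 ≥ 1, which is false.

Unsatisfiable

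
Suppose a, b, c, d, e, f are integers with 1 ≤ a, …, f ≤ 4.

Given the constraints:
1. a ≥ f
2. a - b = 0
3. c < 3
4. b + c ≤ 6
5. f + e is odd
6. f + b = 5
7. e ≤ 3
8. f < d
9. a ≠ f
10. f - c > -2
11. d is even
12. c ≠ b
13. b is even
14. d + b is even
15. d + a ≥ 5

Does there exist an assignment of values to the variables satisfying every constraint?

The assignment a = 4, b = 4, c = 1, d = 4, e = 2, f = 1 works:
  constraint 2 holds since a - b = 0.
  constraint 4 holds since b + c = 5.
  constraint 6 holds since f + b = 5.
The rest check out directly.

Satisfiable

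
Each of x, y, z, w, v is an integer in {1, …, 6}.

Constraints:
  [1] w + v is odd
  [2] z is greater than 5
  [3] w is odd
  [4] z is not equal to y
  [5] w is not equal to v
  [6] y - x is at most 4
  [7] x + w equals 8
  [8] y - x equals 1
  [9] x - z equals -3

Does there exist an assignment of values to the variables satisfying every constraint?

The assignment x = 3, y = 4, z = 6, w = 5, v = 2 works:
  constraint 6 holds since y - x = 1.
  constraint 7 holds since x + w = 8.
The rest check out directly.

Satisfiable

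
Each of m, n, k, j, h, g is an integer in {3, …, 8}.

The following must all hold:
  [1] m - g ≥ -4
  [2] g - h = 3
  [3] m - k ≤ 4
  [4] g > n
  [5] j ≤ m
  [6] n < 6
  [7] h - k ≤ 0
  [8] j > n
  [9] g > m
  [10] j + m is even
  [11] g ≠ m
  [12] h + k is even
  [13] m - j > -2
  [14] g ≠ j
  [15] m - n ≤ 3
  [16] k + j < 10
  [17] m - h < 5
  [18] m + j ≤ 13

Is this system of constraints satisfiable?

The assignment m = 5, n = 3, k = 3, j = 5, h = 3, g = 6 works:
  constraint 1 holds since m - g = -1.
  constraint 2 holds since g - h = 3.
The rest check out directly.

Satisfiable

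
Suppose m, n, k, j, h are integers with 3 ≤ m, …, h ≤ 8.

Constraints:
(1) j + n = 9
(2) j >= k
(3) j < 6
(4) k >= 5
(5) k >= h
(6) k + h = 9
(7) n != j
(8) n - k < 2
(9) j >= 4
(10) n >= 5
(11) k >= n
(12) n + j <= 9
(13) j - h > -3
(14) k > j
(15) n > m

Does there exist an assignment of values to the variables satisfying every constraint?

Unsatisfiable

From constraint 10: n ≥ 5. From constraints 2 and 4: j ≥ k ≥ 5. Hence n + j ≥ 10. But constraint 12 requires n + j ≤ 9, and 9 < 10. Contradiction.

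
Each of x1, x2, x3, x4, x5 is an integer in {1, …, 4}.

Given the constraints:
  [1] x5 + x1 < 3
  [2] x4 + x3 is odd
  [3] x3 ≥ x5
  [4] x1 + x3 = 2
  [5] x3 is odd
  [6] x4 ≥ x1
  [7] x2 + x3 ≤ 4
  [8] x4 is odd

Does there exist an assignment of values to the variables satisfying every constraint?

Unsatisfiable

Constraint 8 makes x4 odd and constraint 5 makes x3 odd, so x4 + x3 must be even. Constraint 2 says x4 + x3 is odd — contradiction.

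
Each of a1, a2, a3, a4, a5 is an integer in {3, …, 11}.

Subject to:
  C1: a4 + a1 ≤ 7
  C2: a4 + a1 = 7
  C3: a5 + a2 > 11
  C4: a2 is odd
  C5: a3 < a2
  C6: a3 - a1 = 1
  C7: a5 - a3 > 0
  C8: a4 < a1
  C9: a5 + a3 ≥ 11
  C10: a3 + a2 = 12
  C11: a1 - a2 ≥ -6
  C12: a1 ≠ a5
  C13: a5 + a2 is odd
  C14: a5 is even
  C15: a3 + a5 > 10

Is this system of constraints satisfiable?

Satisfiable

The assignment a1 = 4, a2 = 7, a3 = 5, a4 = 3, a5 = 6 works:
  constraint 1 holds since a4 + a1 = 7.
  constraint 2 holds since a4 + a1 = 7.
The rest check out directly.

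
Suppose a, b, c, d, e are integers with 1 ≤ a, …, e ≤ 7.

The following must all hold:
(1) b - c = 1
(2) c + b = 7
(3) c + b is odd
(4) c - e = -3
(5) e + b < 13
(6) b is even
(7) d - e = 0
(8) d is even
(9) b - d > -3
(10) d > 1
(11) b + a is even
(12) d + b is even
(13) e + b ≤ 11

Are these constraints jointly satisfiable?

Satisfiable

Try a = 2, b = 4, c = 3, d = 6, e = 6.
Check constraint 1: b - c = 1; constraint 2: c + b = 7; constraint 4: c - e = -3. The remaining constraints are straightforward to verify.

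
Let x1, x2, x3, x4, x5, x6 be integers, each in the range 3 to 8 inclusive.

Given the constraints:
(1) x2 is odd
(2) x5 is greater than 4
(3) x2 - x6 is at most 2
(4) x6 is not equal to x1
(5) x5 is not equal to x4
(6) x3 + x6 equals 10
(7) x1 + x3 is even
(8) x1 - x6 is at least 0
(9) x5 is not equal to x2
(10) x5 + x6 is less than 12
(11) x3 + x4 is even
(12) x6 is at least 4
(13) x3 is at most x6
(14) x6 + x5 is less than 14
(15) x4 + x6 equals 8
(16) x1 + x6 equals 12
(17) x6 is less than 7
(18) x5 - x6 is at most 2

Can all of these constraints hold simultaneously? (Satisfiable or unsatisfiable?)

Satisfiable

Try x1 = 7, x2 = 7, x3 = 5, x4 = 3, x5 = 6, x6 = 5.
Check constraint 3: x2 - x6 = 2; constraint 6: x3 + x6 = 10; constraint 8: x1 - x6 = 2. The remaining constraints are straightforward to verify.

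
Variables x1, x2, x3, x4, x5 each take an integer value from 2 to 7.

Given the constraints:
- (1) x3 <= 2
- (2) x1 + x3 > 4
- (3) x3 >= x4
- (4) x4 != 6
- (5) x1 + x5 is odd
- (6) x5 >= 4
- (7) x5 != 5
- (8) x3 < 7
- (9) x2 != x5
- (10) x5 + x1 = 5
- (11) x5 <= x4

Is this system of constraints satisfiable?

From constraints 6 and 11: x4 ≥ x5 and x5 ≥ 4, so x4 ≥ 4. From constraints 1 and 3: x4 ≤ x3 and x3 ≤ 2, so x4 ≤ 2. But 2 < 4, so no value of x4 works.

Unsatisfiable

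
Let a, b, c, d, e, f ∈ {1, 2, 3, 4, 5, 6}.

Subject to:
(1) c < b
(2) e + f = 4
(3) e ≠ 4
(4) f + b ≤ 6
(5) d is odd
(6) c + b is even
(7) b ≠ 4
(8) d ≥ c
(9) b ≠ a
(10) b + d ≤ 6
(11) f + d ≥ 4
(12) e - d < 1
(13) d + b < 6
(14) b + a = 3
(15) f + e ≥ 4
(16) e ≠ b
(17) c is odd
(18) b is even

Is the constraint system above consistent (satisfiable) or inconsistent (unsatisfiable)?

Constraint 17 makes c odd and constraint 18 makes b even, so c + b must be odd. Constraint 6 says c + b is even — contradiction.

Unsatisfiable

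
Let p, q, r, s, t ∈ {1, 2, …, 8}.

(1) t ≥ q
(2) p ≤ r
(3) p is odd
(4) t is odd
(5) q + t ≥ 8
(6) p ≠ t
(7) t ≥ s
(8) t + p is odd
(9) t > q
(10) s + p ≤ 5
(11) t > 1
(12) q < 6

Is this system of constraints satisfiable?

Constraint 4 makes t odd and constraint 3 makes p odd, so t + p must be even. Constraint 8 says t + p is odd — contradiction.

Unsatisfiable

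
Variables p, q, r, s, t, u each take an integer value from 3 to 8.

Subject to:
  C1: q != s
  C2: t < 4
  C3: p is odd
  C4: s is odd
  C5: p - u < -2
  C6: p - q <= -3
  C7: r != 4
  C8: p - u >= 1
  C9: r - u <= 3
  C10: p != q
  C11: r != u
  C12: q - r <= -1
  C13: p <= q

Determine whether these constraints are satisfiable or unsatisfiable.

Constraints 6, 8, 9, and 12 give q − p ≥ 3, p − u ≥ 1, u − r ≥ -3, r − q ≥ 1.
Adding all 4 inequalities: the left sides telescope to 0, and the right sides sum to 3 + 1 + (-3) + 1 = 2. So 0 ≥ 2, which is false.

Unsatisfiable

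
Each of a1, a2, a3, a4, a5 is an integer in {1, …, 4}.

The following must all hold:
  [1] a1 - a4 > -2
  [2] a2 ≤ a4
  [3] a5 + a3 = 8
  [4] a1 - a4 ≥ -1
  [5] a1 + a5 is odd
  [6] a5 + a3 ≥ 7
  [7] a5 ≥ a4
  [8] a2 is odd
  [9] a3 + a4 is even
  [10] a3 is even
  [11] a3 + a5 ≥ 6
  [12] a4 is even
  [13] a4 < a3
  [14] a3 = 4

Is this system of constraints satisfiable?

Take a1 = 1, a2 = 1, a3 = 4, a4 = 2, a5 = 4. Then constraint 1: a1 - a4 = -1; constraint 3: a5 + a3 = 8; constraint 4: a1 - a4 = -1, and every other listed constraint is also met.

Satisfiable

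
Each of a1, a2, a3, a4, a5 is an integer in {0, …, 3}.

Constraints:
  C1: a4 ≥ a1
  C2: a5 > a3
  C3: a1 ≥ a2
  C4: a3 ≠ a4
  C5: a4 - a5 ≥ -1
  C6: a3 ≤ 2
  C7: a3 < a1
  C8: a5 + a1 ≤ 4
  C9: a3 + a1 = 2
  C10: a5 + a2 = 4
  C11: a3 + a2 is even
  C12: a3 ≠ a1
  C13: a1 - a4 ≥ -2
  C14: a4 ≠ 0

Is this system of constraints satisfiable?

The assignment a1 = 2, a2 = 2, a3 = 0, a4 = 3, a5 = 2 works:
  constraint 5 holds since a4 - a5 = 1.
  constraint 8 holds since a5 + a1 = 4.
  constraint 9 holds since a3 + a1 = 2.
The rest check out directly.

Satisfiable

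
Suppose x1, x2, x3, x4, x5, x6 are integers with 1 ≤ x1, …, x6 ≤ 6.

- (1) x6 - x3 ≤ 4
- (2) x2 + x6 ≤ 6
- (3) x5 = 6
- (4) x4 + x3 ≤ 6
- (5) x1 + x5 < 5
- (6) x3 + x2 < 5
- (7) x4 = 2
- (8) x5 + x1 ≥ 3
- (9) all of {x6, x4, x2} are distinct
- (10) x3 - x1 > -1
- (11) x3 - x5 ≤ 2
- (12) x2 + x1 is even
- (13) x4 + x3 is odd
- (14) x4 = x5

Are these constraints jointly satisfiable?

Unsatisfiable

Constraint 7 fixes x4 = 2 and constraint 3 fixes x5 = 6, but constraint 14 requires x4 = x5. Since 2 ≠ 6, contradiction.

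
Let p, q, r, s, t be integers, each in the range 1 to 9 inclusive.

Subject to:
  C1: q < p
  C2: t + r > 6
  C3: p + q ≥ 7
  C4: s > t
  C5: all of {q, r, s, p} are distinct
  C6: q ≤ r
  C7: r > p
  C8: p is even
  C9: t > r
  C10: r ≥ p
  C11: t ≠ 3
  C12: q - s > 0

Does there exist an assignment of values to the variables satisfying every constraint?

Constraints 1, 4, 7, 9, and 12 give p < r, r < t, t < s, s < q, q < p. Chaining: p < r < t < s < q < p, which forces p < p — impossible.

Unsatisfiable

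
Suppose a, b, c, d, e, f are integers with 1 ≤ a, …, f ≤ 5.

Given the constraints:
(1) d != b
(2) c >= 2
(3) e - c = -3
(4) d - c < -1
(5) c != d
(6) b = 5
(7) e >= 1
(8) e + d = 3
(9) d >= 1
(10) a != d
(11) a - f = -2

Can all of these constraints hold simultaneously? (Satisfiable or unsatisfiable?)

Satisfiable

Try a = 3, b = 5, c = 5, d = 1, e = 2, f = 5.
Check constraint 3: e - c = -3; constraint 4: d - c = -4. The remaining constraints are straightforward to verify.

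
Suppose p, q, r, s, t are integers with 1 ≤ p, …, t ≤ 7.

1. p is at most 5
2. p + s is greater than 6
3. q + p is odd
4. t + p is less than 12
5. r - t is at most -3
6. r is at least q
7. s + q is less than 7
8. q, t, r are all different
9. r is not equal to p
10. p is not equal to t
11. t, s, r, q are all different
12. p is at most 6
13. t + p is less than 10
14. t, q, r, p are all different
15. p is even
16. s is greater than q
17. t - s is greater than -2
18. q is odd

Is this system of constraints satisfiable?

Satisfiable

The assignment p = 4, q = 1, r = 2, s = 4, t = 5 works:
  constraint 2 holds since p + s = 8.
  constraint 4 holds since t + p = 9.
The rest check out directly.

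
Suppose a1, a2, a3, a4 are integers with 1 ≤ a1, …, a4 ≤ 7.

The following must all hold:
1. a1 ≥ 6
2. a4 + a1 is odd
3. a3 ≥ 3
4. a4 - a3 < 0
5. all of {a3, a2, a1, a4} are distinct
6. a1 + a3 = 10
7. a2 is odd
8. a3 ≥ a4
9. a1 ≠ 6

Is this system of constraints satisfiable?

Satisfiable

Try a1 = 7, a2 = 5, a3 = 3, a4 = 2.
Check constraint 4: a4 - a3 = -1; constraint 5: values 3, 5, 7, 2 are distinct; constraint 6: a1 + a3 = 10. The remaining constraints are straightforward to verify.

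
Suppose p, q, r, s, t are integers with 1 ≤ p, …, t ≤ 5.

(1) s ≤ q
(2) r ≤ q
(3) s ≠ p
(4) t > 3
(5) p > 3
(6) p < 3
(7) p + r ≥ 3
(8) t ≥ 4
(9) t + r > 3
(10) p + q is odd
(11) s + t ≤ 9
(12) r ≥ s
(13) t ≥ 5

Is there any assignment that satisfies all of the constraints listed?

From constraint 5: p ≥ 4. From constraint 6: p ≤ 2. But 2 < 4, so no value of p works.

Unsatisfiable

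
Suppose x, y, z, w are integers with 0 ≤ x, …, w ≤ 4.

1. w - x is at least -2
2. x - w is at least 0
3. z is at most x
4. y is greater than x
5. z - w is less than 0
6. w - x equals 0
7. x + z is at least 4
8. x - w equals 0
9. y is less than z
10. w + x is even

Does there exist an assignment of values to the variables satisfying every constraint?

Unsatisfiable

Constraints 2, 4, 5, and 9 give x < y, y < z, z < w, w ≤ x. Chaining: x < y < z < w ≤ x, which forces x < x — impossible.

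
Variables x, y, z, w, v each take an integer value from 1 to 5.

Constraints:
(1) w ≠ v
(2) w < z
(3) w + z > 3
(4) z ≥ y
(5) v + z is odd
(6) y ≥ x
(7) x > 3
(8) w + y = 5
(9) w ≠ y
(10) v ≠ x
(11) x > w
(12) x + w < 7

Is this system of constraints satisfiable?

Setting (x, y, z, w, v) = (4, 4, 4, 1, 3) satisfies everything: constraint 3: w + z = 5; constraint 8: w + y = 5; constraint 12: x + w = 5, and the others follow.

Satisfiable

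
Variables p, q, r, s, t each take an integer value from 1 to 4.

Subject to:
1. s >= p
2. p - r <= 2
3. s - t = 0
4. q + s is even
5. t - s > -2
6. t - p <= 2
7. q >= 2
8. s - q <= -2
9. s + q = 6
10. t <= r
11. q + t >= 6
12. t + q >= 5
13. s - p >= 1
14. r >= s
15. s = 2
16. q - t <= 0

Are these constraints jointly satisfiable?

Constraints 6, 8, 13, and 16 give s − p ≥ 1, p − t ≥ -2, t − q ≥ 0, q − s ≥ 2.
Adding all 4 inequalities: the left sides telescope to 0, and the right sides sum to 1 + (-2) + 0 + 2 = 1. So 0 ≥ 1, which is false.

Unsatisfiable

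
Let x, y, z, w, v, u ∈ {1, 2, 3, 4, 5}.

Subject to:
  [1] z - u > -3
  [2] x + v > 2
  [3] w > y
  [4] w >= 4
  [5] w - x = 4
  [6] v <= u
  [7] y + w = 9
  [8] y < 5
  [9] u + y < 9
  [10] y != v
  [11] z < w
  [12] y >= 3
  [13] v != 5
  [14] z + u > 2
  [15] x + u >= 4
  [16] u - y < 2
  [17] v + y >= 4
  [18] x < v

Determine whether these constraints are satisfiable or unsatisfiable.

Setting (x, y, z, w, v, u) = (1, 4, 1, 5, 2, 3) satisfies everything: constraint 1: z - u = -2; constraint 2: x + v = 3; constraint 5: w - x = 4, and the others follow.

Satisfiable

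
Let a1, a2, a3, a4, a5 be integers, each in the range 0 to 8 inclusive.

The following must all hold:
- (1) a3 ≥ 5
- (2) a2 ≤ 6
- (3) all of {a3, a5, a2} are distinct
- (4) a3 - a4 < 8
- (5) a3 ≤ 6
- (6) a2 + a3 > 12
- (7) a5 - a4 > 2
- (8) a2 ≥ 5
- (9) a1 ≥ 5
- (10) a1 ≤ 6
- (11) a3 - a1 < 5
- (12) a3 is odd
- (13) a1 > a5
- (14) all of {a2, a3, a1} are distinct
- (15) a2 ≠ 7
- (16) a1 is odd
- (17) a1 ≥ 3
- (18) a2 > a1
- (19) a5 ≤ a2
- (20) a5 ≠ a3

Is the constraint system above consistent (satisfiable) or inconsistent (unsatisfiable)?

Constraints 1, 2, 5, 8, 9, and 10 confine each of a2, a3, a1 to the 2 values {5, 6}.
Constraint 14 requires all 3 of them to be distinct, but only 2 values are available — impossible by the pigeonhole principle.

Unsatisfiable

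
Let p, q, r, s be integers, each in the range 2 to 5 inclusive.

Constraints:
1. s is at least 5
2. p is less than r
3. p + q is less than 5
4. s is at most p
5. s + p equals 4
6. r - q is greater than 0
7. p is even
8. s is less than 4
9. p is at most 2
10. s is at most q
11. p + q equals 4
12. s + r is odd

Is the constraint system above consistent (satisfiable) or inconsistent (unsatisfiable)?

Unsatisfiable

From constraint 1: s ≥ 5. From constraints 4 and 9: s ≤ p and p ≤ 2, so s ≤ 2. But 2 < 5, so no value of s works.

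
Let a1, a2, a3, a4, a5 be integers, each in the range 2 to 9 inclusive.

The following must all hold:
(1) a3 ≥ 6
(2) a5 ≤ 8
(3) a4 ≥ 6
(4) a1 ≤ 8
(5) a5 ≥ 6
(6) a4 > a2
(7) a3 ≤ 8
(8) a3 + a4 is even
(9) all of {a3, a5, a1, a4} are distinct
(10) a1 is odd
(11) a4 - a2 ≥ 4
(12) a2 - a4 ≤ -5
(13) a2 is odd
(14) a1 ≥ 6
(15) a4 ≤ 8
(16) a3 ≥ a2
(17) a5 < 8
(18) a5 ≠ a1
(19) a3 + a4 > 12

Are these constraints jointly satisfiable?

Constraints 1, 2, 3, 4, 5, 7, 14, and 15 confine each of a3, a5, a1, a4 to the 3 values {6, …, 8}.
Constraint 9 requires all 4 of them to be distinct, but only 3 values are available — impossible by the pigeonhole principle.

Unsatisfiable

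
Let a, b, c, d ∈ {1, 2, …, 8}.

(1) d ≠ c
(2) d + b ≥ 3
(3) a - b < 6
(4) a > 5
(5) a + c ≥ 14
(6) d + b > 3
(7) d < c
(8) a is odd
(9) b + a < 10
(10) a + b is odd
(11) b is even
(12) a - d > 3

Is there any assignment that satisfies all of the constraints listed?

One satisfying assignment is a = 7, b = 2, c = 7, d = 2.
For the less obvious constraints — constraint 2: d + b = 4; constraint 3: a - b = 5 — and the others hold by inspection.

Satisfiable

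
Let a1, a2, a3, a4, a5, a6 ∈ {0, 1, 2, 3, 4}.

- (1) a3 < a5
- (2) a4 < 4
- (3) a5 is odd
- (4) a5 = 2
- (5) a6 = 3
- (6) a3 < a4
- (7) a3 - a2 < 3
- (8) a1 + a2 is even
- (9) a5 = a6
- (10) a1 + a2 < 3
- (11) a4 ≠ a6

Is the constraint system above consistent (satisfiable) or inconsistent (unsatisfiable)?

Unsatisfiable

Constraint 4 fixes a5 = 2 and constraint 5 fixes a6 = 3, but constraint 9 requires a5 = a6. Since 2 ≠ 3, contradiction.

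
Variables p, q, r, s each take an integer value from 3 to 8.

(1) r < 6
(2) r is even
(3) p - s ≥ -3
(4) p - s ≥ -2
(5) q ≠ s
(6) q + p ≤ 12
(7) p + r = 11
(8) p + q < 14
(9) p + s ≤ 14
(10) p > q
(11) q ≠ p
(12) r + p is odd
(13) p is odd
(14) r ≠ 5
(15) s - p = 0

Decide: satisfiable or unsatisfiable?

Satisfiable

Setting (p, q, r, s) = (7, 4, 4, 7) satisfies everything: constraint 3: p - s = 0; constraint 4: p - s = 0, and the others follow.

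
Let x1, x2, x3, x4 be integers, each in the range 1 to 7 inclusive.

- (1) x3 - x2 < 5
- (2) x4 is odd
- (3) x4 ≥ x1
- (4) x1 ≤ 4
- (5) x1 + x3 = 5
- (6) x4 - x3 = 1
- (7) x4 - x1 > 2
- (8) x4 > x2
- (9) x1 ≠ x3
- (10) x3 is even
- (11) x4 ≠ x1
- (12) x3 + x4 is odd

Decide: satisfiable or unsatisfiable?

Satisfiable

Try x1 = 1, x2 = 1, x3 = 4, x4 = 5.
Check constraint 1: x3 - x2 = 3; constraint 5: x1 + x3 = 5. The remaining constraints are straightforward to verify.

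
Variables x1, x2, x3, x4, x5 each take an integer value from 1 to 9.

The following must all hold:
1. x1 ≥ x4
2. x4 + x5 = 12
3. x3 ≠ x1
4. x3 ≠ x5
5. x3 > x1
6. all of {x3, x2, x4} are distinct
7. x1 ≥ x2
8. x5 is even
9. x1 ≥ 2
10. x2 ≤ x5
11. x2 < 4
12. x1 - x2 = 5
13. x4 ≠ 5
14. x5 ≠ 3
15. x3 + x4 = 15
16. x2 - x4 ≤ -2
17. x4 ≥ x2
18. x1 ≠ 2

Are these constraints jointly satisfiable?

Satisfiable

The assignment x1 = 6, x2 = 1, x3 = 9, x4 = 6, x5 = 6 works:
  constraint 2 holds since x4 + x5 = 12.
  constraint 12 holds since x1 - x2 = 5.
The rest check out directly.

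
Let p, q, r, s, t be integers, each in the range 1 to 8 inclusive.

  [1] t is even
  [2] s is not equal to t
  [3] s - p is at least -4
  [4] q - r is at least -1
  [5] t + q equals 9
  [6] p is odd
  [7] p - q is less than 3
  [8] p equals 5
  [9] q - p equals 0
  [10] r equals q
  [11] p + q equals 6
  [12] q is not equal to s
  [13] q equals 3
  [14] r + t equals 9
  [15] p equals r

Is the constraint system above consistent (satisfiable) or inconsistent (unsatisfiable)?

Constraint 8 fixes p = 5 and constraint 13 fixes q = 3. Constraints 10 and 15 give p = r = q, so p = q. But 5 ≠ 3 — contradiction.

Unsatisfiable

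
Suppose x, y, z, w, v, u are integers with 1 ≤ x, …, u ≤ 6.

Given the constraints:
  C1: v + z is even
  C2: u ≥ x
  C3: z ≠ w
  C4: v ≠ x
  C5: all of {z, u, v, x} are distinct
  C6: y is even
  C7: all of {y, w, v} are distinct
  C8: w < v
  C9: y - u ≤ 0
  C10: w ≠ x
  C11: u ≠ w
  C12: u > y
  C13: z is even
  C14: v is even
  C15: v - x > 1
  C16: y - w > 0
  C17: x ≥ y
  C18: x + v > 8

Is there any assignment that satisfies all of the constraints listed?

One satisfying assignment is x = 4, y = 4, z = 2, w = 1, v = 6, u = 5.
For the less obvious constraints — constraint 9: y - u = -1; constraint 15: v - x = 2; constraint 16: y - w = 3 — and the others hold by inspection.

Satisfiable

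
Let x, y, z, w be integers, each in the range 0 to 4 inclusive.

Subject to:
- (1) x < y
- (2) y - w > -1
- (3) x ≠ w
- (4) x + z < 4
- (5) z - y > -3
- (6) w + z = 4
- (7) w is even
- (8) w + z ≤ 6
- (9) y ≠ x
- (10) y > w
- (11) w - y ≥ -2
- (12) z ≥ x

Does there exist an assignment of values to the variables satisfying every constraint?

Take x = 0, y = 3, z = 2, w = 2. Then constraint 2: y - w = 1; constraint 4: x + z = 2, and every other listed constraint is also met.

Satisfiable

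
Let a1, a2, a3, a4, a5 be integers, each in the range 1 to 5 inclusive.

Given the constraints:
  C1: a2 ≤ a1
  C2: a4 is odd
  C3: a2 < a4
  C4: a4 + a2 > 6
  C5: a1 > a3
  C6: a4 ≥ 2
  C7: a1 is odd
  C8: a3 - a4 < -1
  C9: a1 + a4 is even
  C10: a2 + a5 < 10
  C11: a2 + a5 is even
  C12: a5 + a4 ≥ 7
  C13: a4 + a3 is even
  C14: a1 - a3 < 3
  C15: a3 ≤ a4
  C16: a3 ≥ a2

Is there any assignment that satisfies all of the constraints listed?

Setting (a1, a2, a3, a4, a5) = (5, 3, 3, 5, 5) satisfies everything: constraint 4: a4 + a2 = 8; constraint 8: a3 - a4 = -2; constraint 10: a2 + a5 = 8, and the others follow.

Satisfiable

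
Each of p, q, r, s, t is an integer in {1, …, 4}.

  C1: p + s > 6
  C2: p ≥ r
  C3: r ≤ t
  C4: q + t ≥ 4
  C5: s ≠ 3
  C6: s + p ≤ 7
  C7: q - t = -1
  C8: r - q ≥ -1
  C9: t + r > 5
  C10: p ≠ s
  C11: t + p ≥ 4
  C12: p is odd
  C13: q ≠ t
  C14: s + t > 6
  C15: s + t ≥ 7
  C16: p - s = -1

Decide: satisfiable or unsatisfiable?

Satisfiable

One satisfying assignment is p = 3, q = 2, r = 3, s = 4, t = 3.
For the less obvious constraints — constraint 1: p + s = 7; constraint 4: q + t = 5; constraint 6: s + p = 7 — and the others hold by inspection.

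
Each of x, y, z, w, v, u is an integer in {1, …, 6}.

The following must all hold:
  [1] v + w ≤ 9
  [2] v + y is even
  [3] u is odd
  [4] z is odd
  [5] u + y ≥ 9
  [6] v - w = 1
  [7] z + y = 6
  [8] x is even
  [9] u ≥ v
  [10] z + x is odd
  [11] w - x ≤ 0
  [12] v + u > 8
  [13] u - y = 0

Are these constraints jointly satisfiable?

Setting (x, y, z, w, v, u) = (6, 5, 1, 4, 5, 5) satisfies everything: constraint 1: v + w = 9; constraint 5: u + y = 10, and the others follow.

Satisfiable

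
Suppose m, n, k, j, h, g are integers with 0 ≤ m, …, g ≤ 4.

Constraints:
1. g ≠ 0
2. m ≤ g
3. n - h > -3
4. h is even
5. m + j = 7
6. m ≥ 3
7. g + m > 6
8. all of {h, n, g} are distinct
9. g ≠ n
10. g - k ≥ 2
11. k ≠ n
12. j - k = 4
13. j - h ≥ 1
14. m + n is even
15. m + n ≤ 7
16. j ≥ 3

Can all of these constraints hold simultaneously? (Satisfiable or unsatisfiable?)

Satisfiable

The assignment m = 3, n = 1, k = 0, j = 4, h = 2, g = 4 works:
  constraint 3 holds since n - h = -1.
  constraint 5 holds since m + j = 7.
  constraint 7 holds since g + m = 7.
The rest check out directly.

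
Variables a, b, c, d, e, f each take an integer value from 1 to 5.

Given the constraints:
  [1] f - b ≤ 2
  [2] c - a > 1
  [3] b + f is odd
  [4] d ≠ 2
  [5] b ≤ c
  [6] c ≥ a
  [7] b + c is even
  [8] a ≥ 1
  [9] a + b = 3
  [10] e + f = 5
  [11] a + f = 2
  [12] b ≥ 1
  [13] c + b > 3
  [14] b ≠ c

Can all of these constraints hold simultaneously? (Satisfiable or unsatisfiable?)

Satisfiable

Setting (a, b, c, d, e, f) = (1, 2, 4, 1, 4, 1) satisfies everything: constraint 1: f - b = -1; constraint 2: c - a = 3; constraint 9: a + b = 3, and the others follow.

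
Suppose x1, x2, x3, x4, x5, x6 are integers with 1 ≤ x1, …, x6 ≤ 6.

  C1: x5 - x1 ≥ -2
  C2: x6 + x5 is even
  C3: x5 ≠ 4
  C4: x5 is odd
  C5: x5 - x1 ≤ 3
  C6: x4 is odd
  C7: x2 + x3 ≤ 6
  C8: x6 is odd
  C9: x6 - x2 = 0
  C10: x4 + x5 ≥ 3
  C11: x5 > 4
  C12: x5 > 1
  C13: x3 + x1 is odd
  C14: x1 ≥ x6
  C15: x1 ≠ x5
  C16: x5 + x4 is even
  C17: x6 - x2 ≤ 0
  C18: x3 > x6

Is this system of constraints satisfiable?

Satisfiable

The assignment x1 = 4, x2 = 1, x3 = 3, x4 = 1, x5 = 5, x6 = 1 works:
  constraint 1 holds since x5 - x1 = 1.
  constraint 5 holds since x5 - x1 = 1.
The rest check out directly.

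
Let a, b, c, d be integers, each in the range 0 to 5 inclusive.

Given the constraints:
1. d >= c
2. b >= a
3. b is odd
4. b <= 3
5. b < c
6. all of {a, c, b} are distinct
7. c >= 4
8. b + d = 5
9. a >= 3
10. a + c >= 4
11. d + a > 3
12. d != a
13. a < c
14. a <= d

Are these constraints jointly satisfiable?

From constraints 2 and 9: b ≥ a ≥ 3. From constraints 1 and 7: d ≥ c ≥ 4. Hence b + d ≥ 7. But constraint 8 requires b + d = 5, and 5 < 7. Contradiction.

Unsatisfiable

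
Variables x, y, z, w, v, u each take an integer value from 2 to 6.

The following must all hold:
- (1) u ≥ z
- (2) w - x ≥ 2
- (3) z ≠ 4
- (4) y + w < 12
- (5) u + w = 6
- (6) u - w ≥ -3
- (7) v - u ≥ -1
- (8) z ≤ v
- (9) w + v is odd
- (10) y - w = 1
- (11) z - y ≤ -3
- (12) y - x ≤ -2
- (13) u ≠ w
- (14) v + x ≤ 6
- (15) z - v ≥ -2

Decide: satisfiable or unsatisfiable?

Unsatisfiable

Constraints 2, 6, 7, 11, 12, and 15 give y − z ≥ 3, z − v ≥ -2, v − u ≥ -1, u − w ≥ -3, w − x ≥ 2, x − y ≥ 2.
Adding all 6 inequalities: the left sides telescope to 0, and the right sides sum to 3 + (-2) + (-1) + (-3) + 2 + 2 = 1. So 0 ≥ 1, which is false.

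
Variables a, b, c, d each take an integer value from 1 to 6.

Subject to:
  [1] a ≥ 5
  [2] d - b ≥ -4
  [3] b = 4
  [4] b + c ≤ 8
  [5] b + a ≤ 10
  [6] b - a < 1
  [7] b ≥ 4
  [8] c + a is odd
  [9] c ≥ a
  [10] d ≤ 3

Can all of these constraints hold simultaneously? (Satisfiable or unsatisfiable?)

Unsatisfiable

From constraint 7: b ≥ 4. From constraints 1 and 9: c ≥ a ≥ 5. Hence b + c ≥ 9. But constraint 4 requires b + c ≤ 8, and 8 < 9. Contradiction.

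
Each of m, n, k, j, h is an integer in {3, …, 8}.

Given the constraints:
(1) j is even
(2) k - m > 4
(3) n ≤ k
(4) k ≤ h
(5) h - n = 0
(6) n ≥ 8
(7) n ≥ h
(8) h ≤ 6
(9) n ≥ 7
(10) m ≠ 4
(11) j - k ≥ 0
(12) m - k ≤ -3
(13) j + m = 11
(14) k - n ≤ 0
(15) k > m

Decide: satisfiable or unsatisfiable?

Unsatisfiable

From constraints 3 and 6: k ≥ n and n ≥ 8, so k ≥ 8. From constraints 4 and 8: k ≤ h and h ≤ 6, so k ≤ 6. But 6 < 8, so no value of k works.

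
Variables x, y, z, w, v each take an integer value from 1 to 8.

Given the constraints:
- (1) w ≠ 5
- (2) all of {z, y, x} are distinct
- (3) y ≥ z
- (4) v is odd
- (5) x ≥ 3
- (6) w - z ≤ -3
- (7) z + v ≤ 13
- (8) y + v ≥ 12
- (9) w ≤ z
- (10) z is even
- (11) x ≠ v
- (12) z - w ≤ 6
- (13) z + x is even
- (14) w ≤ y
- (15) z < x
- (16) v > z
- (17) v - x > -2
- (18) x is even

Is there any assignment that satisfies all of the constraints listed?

Satisfiable

The assignment x = 8, y = 7, z = 6, w = 3, v = 7 works:
  constraint 6 holds since w - z = -3.
  constraint 7 holds since z + v = 13.
The rest check out directly.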